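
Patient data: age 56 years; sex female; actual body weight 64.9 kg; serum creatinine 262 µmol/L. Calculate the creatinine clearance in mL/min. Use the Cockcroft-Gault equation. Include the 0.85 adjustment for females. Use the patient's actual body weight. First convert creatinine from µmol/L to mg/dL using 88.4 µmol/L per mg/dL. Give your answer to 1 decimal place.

21.7 mL/min

SCr = 262 / 88.4 = 2.964 mg/dL
CrCl = (140 − 56) × 64.9 / (72 × 2.964) × 0.85 = 5451.6 / 213.41 × 0.85 ≈ 21.7 mL/min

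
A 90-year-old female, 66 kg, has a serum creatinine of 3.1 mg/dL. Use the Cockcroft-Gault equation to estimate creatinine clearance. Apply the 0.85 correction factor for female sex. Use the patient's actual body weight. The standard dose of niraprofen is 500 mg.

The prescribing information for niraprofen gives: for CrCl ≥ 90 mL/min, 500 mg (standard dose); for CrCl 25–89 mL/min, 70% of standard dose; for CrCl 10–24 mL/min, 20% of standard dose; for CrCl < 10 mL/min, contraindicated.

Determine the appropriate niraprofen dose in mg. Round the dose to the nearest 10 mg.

100 mg

CrCl = (140 − 90) × 66 / (72 × 3.1) × 0.85 = 3300.0 / 223.20 × 0.85 ≈ 12.6 mL/min
CrCl ≈ 13 mL/min → bracket 10–24 mL/min.
20% of 500 mg = 100 mg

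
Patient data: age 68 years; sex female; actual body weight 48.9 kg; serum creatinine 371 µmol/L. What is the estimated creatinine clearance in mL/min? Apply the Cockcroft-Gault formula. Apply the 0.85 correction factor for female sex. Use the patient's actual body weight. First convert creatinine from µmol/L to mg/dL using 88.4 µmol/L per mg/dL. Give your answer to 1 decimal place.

9.9 mL/min

SCr = 371 / 88.4 = 4.197 mg/dL
CrCl = (140 − 68) × 48.9 / (72 × 4.197) × 0.85 = 3520.8 / 302.18 × 0.85 ≈ 9.9 mL/min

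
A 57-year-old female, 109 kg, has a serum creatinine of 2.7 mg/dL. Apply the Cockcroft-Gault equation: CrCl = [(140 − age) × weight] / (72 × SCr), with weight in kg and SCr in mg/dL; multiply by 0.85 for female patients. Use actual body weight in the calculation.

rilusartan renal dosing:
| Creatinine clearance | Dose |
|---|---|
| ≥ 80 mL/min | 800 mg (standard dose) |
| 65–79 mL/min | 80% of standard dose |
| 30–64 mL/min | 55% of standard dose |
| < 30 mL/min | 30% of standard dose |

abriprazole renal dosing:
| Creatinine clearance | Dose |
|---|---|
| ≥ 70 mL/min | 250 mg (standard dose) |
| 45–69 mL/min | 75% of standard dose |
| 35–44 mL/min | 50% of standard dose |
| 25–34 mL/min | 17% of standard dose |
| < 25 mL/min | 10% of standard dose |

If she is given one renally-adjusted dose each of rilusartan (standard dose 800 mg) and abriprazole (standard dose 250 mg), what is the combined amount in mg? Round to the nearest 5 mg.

CrCl = (140 − 57) × 109 / (72 × 2.7) × 0.85 = 9047.0 / 194.40 × 0.85 ≈ 39.6 mL/min
CrCl ≈ 40 mL/min.
rilusartan: 30–64 mL/min → 55% of 800 mg = 440 mg.
abriprazole: 35–44 mL/min → 50% of 250 mg = 125 mg.
Total = 440 + 125 = 565 mg.

565 mg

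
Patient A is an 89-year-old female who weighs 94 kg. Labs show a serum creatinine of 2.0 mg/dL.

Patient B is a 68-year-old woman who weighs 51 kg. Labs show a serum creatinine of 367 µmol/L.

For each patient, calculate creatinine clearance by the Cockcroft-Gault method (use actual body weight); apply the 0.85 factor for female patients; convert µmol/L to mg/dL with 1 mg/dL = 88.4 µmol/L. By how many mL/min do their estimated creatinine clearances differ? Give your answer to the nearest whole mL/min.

Patient A: CrCl = (140 − 89) × 94 / (72 × 2) × 0.85 = 4794.0 / 144.00 × 0.85 ≈ 28.3 mL/min
Patient B: SCr = 367 / 88.4 = 4.152 mg/dL
Patient B: CrCl = (140 − 68) × 51 / (72 × 4.152) × 0.85 = 3672.0 / 298.94 × 0.85 ≈ 10.4 mL/min
|28.3 − 10.4| = 17.9 mL/min

18 mL/min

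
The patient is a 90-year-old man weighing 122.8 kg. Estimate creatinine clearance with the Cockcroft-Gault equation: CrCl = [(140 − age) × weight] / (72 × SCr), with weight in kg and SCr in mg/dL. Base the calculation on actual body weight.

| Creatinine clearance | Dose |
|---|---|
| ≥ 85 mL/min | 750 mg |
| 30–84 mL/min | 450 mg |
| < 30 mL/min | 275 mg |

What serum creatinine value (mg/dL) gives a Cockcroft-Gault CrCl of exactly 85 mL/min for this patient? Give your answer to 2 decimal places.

1.00 mg/dL

Standard dose requires CrCl ≥ 85 mL/min.
Set (140 − 90) × 122.8 / (72 × SCr) = 85
SCr = (140 − 90) × 122.8 / (72 × 85) = 1.003 mg/dL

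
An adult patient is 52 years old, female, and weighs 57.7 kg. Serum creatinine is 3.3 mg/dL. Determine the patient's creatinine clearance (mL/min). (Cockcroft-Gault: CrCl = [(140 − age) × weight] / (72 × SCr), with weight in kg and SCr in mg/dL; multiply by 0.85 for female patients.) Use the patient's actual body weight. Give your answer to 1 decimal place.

18.2 mL/min

CrCl = (140 − 52) × 57.7 / (72 × 3.3) × 0.85 = 5077.6 / 237.60 × 0.85 ≈ 18.2 mL/min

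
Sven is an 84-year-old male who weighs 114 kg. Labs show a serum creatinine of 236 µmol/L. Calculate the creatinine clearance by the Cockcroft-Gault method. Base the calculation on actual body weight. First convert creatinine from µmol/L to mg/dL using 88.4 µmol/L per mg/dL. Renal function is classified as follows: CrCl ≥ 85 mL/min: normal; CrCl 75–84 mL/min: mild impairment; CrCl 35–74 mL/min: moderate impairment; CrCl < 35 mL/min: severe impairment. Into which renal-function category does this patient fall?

severe impairment

SCr = 236 / 88.4 = 2.67 mg/dL
CrCl = (140 − 84) × 114 / (72 × 2.67) = 6384.0 / 192.24 ≈ 33.2 mL/min
33 mL/min falls in the 'severe impairment' range.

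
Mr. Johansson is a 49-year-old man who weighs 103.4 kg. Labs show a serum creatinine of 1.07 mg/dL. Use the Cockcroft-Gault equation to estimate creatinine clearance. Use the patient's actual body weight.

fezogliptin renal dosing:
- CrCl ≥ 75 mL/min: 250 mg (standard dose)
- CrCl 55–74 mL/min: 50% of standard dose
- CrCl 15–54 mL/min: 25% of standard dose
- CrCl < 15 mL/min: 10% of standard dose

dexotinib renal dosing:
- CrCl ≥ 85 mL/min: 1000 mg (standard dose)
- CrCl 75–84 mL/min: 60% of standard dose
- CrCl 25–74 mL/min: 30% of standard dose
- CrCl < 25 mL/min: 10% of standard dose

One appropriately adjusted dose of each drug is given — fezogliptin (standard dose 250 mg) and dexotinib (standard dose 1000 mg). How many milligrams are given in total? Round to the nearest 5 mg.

1250 mg

CrCl = (140 − 49) × 103.4 / (72 × 1.07) = 9409.4 / 77.04 ≈ 122.1 mL/min
CrCl ≈ 122 mL/min.
fezogliptin: ≥ 75 mL/min → 100% of 250 mg = 250 mg.
dexotinib: ≥ 85 mL/min → 100% of 1000 mg = 1000 mg.
Total = 250 + 1000 = 1250 mg.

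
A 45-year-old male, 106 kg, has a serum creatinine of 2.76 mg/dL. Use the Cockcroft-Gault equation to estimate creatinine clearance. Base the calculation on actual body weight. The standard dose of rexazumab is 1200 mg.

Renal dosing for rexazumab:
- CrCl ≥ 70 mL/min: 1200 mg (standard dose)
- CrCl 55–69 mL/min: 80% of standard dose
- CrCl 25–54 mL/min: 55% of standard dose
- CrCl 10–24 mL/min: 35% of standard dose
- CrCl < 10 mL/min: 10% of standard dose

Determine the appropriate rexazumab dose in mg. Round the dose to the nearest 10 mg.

660 mg

CrCl = (140 − 45) × 106 / (72 × 2.76) = 10070.0 / 198.72 ≈ 50.7 mL/min
CrCl ≈ 51 mL/min → bracket 25–54 mL/min.
55% of 1200 mg = 660 mg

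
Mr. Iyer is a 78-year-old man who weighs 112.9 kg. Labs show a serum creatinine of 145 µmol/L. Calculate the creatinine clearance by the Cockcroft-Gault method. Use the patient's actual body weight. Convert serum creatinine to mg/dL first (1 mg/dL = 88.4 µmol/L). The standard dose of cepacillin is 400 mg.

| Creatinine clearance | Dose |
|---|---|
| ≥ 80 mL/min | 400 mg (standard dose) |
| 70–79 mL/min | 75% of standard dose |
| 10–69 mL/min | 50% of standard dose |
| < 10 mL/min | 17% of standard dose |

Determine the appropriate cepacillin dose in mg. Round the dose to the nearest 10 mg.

SCr = 145 / 88.4 = 1.64 mg/dL
CrCl = (140 − 78) × 112.9 / (72 × 1.64) = 6999.8 / 118.08 ≈ 59.3 mL/min
CrCl ≈ 59 mL/min → bracket 10–69 mL/min.
50% of 400 mg = 200 mg

200 mg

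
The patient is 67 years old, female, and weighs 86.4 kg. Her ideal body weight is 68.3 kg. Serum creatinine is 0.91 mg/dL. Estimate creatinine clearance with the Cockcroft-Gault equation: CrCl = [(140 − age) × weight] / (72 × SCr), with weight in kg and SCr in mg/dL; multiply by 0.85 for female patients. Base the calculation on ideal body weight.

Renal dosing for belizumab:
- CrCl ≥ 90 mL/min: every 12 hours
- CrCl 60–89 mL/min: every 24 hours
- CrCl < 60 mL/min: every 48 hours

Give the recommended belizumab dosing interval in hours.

every 24 hours

CrCl = (140 − 67) × 68.3 / (72 × 0.91) × 0.85 = 4985.9 / 65.52 × 0.85 ≈ 64.7 mL/min
CrCl ≈ 65 mL/min → bracket 60–89 mL/min → every 24 hours.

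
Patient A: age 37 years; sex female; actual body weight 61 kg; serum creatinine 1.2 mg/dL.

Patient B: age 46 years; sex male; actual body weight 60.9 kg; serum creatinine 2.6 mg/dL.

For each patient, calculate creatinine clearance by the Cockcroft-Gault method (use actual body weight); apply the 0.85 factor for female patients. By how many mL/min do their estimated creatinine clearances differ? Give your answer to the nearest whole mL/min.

31 mL/min

Patient A: CrCl = (140 − 37) × 61 / (72 × 1.2) × 0.85 = 6283.0 / 86.40 × 0.85 ≈ 61.8 mL/min
Patient B: CrCl = (140 − 46) × 60.9 / (72 × 2.6) = 5724.6 / 187.20 ≈ 30.6 mL/min
|61.8 − 30.6| = 31.2 mL/min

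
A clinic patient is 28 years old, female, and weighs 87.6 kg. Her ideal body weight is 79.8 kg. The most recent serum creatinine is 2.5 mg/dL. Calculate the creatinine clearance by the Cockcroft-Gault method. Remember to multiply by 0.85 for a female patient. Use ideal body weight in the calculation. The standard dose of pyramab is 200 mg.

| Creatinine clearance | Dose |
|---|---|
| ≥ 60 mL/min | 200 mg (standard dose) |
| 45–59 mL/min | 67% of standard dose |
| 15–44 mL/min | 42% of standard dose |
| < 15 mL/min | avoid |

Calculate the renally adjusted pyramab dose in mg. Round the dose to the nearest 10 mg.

80 mg

CrCl = (140 − 28) × 79.8 / (72 × 2.5) × 0.85 = 8937.6 / 180.00 × 0.85 ≈ 42.2 mL/min
CrCl ≈ 42 mL/min → bracket 15–44 mL/min.
42% of 200 mg = 84 mg → 80 mg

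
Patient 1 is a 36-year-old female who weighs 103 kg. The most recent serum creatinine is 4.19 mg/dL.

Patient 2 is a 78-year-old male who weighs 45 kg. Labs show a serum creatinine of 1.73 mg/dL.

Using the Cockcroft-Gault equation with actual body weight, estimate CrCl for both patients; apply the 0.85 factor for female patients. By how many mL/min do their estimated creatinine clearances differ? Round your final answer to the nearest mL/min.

Patient 1: CrCl = (140 − 36) × 103 / (72 × 4.19) × 0.85 = 10712.0 / 301.68 × 0.85 ≈ 30.2 mL/min
Patient 2: CrCl = (140 − 78) × 45 / (72 × 1.73) = 2790.0 / 124.56 ≈ 22.4 mL/min
|30.2 − 22.4| = 7.8 mL/min

8 mL/min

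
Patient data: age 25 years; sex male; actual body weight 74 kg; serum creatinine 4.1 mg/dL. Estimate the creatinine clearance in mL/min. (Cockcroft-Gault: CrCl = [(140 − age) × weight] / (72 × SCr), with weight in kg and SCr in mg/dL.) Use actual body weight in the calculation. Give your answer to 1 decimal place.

CrCl = (140 − 25) × 74 / (72 × 4.1) = 8510.0 / 295.20 ≈ 28.8 mL/min

28.8 mL/min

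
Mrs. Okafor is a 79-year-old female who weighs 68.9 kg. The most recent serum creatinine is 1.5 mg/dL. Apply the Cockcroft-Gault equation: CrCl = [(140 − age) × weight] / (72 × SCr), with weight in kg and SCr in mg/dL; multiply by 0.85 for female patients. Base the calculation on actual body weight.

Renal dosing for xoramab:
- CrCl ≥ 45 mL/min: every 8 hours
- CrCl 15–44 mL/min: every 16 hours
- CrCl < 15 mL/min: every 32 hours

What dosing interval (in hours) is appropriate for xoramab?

CrCl = (140 − 79) × 68.9 / (72 × 1.5) × 0.85 = 4202.9 / 108.00 × 0.85 ≈ 33.1 mL/min
CrCl ≈ 33 mL/min → bracket 15–44 mL/min → every 16 hours.

every 16 hours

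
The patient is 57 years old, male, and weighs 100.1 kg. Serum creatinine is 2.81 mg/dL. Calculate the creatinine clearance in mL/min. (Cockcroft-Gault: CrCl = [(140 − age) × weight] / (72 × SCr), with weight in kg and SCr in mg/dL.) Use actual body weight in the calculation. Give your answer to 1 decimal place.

41.1 mL/min

CrCl = (140 − 57) × 100.1 / (72 × 2.81) = 8308.3 / 202.32 ≈ 41.1 mL/min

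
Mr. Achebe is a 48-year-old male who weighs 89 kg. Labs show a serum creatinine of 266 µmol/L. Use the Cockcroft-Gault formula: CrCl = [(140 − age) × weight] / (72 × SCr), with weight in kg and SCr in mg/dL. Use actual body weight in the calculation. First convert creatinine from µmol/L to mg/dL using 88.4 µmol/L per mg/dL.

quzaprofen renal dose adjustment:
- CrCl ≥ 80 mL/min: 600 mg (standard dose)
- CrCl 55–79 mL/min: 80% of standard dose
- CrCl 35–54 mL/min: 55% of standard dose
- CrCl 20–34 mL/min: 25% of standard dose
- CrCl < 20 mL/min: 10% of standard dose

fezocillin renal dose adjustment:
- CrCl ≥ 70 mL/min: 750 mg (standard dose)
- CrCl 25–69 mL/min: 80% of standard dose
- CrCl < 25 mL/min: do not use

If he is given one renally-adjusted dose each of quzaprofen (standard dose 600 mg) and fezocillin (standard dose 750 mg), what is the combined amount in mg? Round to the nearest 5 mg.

SCr = 266 / 88.4 = 3.009 mg/dL
CrCl = (140 − 48) × 89 / (72 × 3.009) = 8188.0 / 216.65 ≈ 37.8 mL/min
CrCl ≈ 38 mL/min.
quzaprofen: 35–54 mL/min → 55% of 600 mg = 330 mg.
fezocillin: 25–69 mL/min → 80% of 750 mg = 600 mg.
Total = 330 + 600 = 930 mg.

930 mg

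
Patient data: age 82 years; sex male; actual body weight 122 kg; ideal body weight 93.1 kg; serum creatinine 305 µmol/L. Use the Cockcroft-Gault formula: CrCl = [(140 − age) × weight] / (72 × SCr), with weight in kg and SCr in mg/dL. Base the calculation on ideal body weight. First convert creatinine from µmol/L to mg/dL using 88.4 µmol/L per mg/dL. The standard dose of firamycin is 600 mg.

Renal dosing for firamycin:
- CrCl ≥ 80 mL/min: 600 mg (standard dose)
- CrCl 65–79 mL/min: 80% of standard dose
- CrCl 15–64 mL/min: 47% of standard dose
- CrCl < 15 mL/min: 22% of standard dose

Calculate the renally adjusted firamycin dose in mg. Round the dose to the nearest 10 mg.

SCr = 305 / 88.4 = 3.45 mg/dL
CrCl = (140 − 82) × 93.1 / (72 × 3.45) = 5399.8 / 248.40 ≈ 21.7 mL/min
CrCl ≈ 22 mL/min → bracket 15–64 mL/min.
47% of 600 mg = 282 mg → 280 mg

280 mg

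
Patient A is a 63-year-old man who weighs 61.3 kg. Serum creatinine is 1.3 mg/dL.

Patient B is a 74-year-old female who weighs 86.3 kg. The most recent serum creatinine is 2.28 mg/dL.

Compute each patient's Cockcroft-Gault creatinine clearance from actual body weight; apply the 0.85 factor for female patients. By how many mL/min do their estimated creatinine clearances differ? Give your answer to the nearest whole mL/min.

21 mL/min

Patient A: CrCl = (140 − 63) × 61.3 / (72 × 1.3) = 4720.1 / 93.60 ≈ 50.4 mL/min
Patient B: CrCl = (140 − 74) × 86.3 / (72 × 2.28) × 0.85 = 5695.8 / 164.16 × 0.85 ≈ 29.5 mL/min
|50.4 − 29.5| = 20.9 mL/min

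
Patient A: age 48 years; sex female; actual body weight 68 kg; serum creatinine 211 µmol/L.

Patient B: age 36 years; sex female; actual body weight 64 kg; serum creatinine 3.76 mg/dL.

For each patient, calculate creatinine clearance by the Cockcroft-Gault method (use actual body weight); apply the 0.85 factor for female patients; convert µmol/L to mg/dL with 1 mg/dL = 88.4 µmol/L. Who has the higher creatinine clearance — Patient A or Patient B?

Patient A: SCr = 211 / 88.4 = 2.387 mg/dL
Patient A: CrCl = (140 − 48) × 68 / (72 × 2.387) × 0.85 = 6256.0 / 171.86 × 0.85 ≈ 30.9 mL/min
Patient B: CrCl = (140 − 36) × 64 / (72 × 3.76) × 0.85 = 6656.0 / 270.72 × 0.85 ≈ 20.9 mL/min
30.9 vs 20.9 mL/min → Patient A is higher.

Patient A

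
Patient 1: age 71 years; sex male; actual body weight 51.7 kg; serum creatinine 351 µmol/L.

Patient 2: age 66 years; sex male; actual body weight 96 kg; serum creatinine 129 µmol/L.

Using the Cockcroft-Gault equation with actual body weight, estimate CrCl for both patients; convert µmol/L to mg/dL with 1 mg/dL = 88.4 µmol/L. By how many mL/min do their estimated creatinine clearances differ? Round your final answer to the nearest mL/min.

55 mL/min

Patient 1: SCr = 351 / 88.4 = 3.971 mg/dL
Patient 1: CrCl = (140 − 71) × 51.7 / (72 × 3.971) = 3567.3 / 285.91 ≈ 12.5 mL/min
Patient 2: SCr = 129 / 88.4 = 1.459 mg/dL
Patient 2: CrCl = (140 − 66) × 96 / (72 × 1.459) = 7104.0 / 105.05 ≈ 67.6 mL/min
|12.5 − 67.6| = 55.1 mL/min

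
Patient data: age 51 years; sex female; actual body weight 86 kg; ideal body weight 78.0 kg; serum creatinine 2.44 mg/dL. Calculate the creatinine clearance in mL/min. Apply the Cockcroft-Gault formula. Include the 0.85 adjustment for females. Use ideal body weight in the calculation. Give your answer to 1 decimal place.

33.6 mL/min

CrCl = (140 − 51) × 78 / (72 × 2.44) × 0.85 = 6942.0 / 175.68 × 0.85 ≈ 33.6 mL/min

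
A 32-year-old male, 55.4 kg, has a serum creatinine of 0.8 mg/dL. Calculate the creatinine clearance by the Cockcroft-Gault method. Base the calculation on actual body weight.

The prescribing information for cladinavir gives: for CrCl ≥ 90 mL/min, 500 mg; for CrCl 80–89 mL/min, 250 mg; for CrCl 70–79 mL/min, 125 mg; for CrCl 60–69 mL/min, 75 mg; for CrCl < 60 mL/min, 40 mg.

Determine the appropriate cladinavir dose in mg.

500 mg

CrCl = (140 − 32) × 55.4 / (72 × 0.8) = 5983.2 / 57.60 ≈ 103.9 mL/min
CrCl ≈ 104 mL/min → bracket ≥ 90 mL/min.
Dose for this bracket: 500 mg.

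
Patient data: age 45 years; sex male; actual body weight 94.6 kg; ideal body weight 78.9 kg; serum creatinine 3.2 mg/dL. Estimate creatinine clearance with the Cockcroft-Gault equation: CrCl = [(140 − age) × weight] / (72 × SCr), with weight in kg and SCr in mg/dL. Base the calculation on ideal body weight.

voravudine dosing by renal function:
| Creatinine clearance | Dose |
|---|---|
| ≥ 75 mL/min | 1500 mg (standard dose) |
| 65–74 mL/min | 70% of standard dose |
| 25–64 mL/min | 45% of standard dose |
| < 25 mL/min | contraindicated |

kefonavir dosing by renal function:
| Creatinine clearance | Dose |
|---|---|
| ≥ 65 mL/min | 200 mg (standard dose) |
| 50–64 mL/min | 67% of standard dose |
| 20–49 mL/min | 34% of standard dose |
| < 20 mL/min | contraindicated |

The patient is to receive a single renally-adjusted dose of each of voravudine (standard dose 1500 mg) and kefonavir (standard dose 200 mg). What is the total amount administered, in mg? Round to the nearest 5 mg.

CrCl = (140 − 45) × 78.9 / (72 × 3.2) = 7495.5 / 230.40 ≈ 32.5 mL/min
CrCl ≈ 33 mL/min.
voravudine: 25–64 mL/min → 45% of 1500 mg = 675 mg.
kefonavir: 20–49 mL/min → 34% of 200 mg = 68 mg.
Total = 675 + 68 = 743 mg.

745 mg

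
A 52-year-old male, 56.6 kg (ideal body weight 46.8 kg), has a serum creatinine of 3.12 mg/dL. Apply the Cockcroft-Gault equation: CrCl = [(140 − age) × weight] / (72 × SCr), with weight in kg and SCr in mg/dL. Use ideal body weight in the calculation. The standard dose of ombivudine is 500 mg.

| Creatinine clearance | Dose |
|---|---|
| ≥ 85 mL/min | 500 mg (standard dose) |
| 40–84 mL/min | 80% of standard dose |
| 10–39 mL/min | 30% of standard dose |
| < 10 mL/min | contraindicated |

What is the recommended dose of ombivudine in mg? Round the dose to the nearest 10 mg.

CrCl = (140 − 52) × 46.8 / (72 × 3.12) = 4118.4 / 224.64 ≈ 18.3 mL/min
CrCl ≈ 18 mL/min → bracket 10–39 mL/min.
30% of 500 mg = 150 mg

150 mg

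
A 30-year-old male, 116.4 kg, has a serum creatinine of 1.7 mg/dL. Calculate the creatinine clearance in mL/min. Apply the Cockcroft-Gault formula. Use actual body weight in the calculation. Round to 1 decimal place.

CrCl = (140 − 30) × 116.4 / (72 × 1.7) = 12804.0 / 122.40 ≈ 104.6 mL/min

104.6 mL/min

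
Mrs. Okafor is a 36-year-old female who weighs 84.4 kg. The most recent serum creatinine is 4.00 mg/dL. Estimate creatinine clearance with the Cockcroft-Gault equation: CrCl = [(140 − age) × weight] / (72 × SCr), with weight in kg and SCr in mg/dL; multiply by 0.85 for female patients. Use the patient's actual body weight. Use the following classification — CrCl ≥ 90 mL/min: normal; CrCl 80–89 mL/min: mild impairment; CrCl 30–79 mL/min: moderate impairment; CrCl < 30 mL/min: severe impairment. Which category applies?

severe impairment

CrCl = (140 − 36) × 84.4 / (72 × 4) × 0.85 = 8777.6 / 288.00 × 0.85 ≈ 25.9 mL/min
26 mL/min falls in the 'severe impairment' range.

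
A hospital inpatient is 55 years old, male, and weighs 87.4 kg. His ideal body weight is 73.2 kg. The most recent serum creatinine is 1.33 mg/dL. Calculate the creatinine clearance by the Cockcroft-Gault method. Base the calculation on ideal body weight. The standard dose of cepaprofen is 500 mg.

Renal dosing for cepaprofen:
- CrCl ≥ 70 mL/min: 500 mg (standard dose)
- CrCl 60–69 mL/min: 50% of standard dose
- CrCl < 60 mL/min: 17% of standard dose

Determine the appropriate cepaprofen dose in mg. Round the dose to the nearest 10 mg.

CrCl = (140 − 55) × 73.2 / (72 × 1.33) = 6222.0 / 95.76 ≈ 65.0 mL/min
CrCl ≈ 65 mL/min → bracket 60–69 mL/min.
50% of 500 mg = 250 mg

250 mg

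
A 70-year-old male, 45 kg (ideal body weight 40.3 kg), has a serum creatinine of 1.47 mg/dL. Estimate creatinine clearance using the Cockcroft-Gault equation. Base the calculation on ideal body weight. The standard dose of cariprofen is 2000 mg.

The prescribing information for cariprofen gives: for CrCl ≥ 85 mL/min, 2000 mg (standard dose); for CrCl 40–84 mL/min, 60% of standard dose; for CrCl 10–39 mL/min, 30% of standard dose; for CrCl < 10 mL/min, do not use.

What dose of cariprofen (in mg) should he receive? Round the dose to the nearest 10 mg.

600 mg

CrCl = (140 − 70) × 40.3 / (72 × 1.47) = 2821.0 / 105.84 ≈ 26.7 mL/min
CrCl ≈ 27 mL/min → bracket 10–39 mL/min.
30% of 2000 mg = 600 mg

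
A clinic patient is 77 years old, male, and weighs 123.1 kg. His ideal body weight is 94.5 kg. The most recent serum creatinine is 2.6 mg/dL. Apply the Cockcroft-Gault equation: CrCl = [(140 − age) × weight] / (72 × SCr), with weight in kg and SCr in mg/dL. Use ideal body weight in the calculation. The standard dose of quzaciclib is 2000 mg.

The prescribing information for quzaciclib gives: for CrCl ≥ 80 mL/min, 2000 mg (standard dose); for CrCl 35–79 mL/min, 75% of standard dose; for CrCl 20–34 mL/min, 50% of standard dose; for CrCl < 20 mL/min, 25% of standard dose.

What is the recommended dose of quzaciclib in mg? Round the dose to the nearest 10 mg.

CrCl = (140 − 77) × 94.5 / (72 × 2.6) = 5953.5 / 187.20 ≈ 31.8 mL/min
CrCl ≈ 32 mL/min → bracket 20–34 mL/min.
50% of 2000 mg = 1000 mg

1000 mg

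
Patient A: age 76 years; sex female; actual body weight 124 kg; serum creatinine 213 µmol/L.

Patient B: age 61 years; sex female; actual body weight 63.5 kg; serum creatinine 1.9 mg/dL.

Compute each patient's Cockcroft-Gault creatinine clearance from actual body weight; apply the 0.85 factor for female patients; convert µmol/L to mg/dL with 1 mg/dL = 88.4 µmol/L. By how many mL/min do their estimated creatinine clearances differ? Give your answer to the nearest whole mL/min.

Patient A: SCr = 213 / 88.4 = 2.41 mg/dL
Patient A: CrCl = (140 − 76) × 124 / (72 × 2.41) × 0.85 = 7936.0 / 173.52 × 0.85 ≈ 38.9 mL/min
Patient B: CrCl = (140 − 61) × 63.5 / (72 × 1.9) × 0.85 = 5016.5 / 136.80 × 0.85 ≈ 31.2 mL/min
|38.9 − 31.2| = 7.7 mL/min

8 mL/min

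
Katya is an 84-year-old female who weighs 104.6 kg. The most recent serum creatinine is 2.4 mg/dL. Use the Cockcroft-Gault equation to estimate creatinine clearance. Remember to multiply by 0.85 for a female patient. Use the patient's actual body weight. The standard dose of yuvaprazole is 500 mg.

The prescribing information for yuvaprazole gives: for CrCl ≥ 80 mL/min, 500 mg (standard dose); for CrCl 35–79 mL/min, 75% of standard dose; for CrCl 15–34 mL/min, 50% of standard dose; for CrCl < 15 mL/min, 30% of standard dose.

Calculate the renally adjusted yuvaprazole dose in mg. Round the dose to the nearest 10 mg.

CrCl = (140 − 84) × 104.6 / (72 × 2.4) × 0.85 = 5857.6 / 172.80 × 0.85 ≈ 28.8 mL/min
CrCl ≈ 29 mL/min → bracket 15–34 mL/min.
50% of 500 mg = 250 mg

250 mg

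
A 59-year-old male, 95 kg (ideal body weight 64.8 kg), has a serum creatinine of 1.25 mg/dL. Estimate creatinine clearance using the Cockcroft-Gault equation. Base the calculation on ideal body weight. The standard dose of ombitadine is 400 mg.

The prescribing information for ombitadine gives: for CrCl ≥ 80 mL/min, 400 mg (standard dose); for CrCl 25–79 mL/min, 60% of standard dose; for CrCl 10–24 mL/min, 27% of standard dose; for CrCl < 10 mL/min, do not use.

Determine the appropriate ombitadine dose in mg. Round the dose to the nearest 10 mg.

240 mg

CrCl = (140 − 59) × 64.8 / (72 × 1.25) = 5248.8 / 90.00 ≈ 58.3 mL/min
CrCl ≈ 58 mL/min → bracket 25–79 mL/min.
60% of 400 mg = 240 mg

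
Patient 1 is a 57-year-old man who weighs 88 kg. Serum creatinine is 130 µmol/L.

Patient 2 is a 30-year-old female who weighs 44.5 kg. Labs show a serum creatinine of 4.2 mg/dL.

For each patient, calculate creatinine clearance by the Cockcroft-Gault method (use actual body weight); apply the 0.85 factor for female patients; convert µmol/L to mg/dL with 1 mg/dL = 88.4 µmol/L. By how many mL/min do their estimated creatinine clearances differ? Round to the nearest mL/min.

Patient 1: SCr = 130 / 88.4 = 1.471 mg/dL
Patient 1: CrCl = (140 − 57) × 88 / (72 × 1.471) = 7304.0 / 105.91 ≈ 69.0 mL/min
Patient 2: CrCl = (140 − 30) × 44.5 / (72 × 4.2) × 0.85 = 4895.0 / 302.40 × 0.85 ≈ 13.8 mL/min
|69.0 − 13.8| = 55.2 mL/min

55 mL/min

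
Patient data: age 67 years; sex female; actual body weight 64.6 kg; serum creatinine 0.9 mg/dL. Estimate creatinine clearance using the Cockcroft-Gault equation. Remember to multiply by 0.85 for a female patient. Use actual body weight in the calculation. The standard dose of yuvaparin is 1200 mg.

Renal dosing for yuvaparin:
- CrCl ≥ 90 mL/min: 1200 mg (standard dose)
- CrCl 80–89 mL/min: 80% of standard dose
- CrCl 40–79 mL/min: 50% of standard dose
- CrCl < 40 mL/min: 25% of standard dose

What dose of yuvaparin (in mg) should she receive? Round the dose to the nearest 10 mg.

600 mg

CrCl = (140 − 67) × 64.6 / (72 × 0.9) × 0.85 = 4715.8 / 64.80 × 0.85 ≈ 61.9 mL/min
CrCl ≈ 62 mL/min → bracket 40–79 mL/min.
50% of 1200 mg = 600 mg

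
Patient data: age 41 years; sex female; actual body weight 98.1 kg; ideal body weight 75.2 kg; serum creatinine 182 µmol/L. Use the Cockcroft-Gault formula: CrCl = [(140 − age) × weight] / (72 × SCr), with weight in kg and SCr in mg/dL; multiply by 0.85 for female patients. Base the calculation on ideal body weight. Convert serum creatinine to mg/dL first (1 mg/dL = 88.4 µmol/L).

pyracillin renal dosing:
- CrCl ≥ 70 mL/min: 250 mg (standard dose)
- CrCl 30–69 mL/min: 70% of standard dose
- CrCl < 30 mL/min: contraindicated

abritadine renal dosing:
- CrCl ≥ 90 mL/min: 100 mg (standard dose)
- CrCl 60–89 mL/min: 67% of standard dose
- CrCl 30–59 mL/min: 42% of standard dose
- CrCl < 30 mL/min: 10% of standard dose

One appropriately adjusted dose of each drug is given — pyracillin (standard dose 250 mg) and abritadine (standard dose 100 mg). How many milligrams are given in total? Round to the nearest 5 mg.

SCr = 182 / 88.4 = 2.059 mg/dL
CrCl = (140 − 41) × 75.2 / (72 × 2.059) × 0.85 = 7444.8 / 148.25 × 0.85 ≈ 42.7 mL/min
CrCl ≈ 43 mL/min.
pyracillin: 30–69 mL/min → 70% of 250 mg = 175 mg.
abritadine: 30–59 mL/min → 42% of 100 mg = 42 mg.
Total = 175 + 42 = 217 mg.

215 mg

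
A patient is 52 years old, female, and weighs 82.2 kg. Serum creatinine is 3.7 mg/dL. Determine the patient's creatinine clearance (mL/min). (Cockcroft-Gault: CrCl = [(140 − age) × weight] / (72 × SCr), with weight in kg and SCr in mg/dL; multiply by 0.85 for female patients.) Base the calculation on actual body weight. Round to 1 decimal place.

CrCl = (140 − 52) × 82.2 / (72 × 3.7) × 0.85 = 7233.6 / 266.40 × 0.85 ≈ 23.1 mL/min

23.1 mL/min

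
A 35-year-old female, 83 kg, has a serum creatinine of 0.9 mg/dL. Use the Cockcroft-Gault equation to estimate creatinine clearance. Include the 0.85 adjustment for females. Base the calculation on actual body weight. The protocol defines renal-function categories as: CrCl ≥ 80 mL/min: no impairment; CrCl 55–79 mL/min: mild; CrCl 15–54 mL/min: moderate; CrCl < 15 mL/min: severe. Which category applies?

CrCl = (140 − 35) × 83 / (72 × 0.9) × 0.85 = 8715.0 / 64.80 × 0.85 ≈ 114.3 mL/min
114 mL/min falls in the 'no impairment' range.

no impairment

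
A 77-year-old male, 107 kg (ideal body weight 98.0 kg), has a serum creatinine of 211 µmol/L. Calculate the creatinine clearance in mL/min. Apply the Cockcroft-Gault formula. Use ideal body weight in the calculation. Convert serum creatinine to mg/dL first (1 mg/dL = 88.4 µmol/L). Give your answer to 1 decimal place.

35.9 mL/min

SCr = 211 / 88.4 = 2.387 mg/dL
CrCl = (140 − 77) × 98 / (72 × 2.387) = 6174.0 / 171.86 ≈ 35.9 mL/min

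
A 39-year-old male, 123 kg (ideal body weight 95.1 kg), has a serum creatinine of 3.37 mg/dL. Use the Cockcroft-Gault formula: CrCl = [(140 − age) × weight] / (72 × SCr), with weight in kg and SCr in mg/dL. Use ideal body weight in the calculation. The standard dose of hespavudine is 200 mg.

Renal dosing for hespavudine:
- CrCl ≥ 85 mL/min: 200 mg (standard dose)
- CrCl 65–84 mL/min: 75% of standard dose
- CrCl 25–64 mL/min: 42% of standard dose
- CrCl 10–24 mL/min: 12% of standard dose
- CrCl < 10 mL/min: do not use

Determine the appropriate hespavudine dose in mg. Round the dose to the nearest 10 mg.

80 mg

CrCl = (140 − 39) × 95.1 / (72 × 3.37) = 9605.1 / 242.64 ≈ 39.6 mL/min
CrCl ≈ 40 mL/min → bracket 25–64 mL/min.
42% of 200 mg = 84 mg → 80 mg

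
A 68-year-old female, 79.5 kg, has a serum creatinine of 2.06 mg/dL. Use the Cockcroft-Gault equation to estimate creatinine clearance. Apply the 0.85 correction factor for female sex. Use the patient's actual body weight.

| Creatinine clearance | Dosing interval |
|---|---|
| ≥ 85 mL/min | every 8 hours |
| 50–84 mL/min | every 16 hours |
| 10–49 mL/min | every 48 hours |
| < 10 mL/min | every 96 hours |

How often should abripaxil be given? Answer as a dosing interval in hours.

CrCl = (140 − 68) × 79.5 / (72 × 2.06) × 0.85 = 5724.0 / 148.32 × 0.85 ≈ 32.8 mL/min
CrCl ≈ 33 mL/min → bracket 10–49 mL/min → every 48 hours.

every 48 hours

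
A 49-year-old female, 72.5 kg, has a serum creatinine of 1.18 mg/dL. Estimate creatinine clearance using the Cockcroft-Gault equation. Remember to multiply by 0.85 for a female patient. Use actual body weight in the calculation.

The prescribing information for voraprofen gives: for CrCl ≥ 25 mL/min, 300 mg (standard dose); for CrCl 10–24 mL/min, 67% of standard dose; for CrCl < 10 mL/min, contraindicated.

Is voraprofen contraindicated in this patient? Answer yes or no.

no

CrCl = (140 − 49) × 72.5 / (72 × 1.18) × 0.85 = 6597.5 / 84.96 × 0.85 ≈ 66.0 mL/min
CrCl ≈ 66 mL/min, which is ≥ 10 mL/min.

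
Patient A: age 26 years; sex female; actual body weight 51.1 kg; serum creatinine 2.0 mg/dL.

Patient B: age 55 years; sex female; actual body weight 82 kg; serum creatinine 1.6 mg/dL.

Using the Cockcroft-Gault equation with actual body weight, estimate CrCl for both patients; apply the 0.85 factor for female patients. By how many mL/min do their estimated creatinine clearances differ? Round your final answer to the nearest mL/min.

Patient A: CrCl = (140 − 26) × 51.1 / (72 × 2) × 0.85 = 5825.4 / 144.00 × 0.85 ≈ 34.4 mL/min
Patient B: CrCl = (140 − 55) × 82 / (72 × 1.6) × 0.85 = 6970.0 / 115.20 × 0.85 ≈ 51.4 mL/min
|34.4 − 51.4| = 17.0 mL/min

17 mL/min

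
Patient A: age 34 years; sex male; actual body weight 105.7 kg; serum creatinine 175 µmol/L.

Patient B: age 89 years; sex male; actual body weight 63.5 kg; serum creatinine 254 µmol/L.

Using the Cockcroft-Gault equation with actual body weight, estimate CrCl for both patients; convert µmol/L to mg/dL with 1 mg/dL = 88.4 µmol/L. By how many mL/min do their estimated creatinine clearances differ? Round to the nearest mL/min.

63 mL/min

Patient A: SCr = 175 / 88.4 = 1.98 mg/dL
Patient A: CrCl = (140 − 34) × 105.7 / (72 × 1.98) = 11204.2 / 142.56 ≈ 78.6 mL/min
Patient B: SCr = 254 / 88.4 = 2.873 mg/dL
Patient B: CrCl = (140 − 89) × 63.5 / (72 × 2.873) = 3238.5 / 206.86 ≈ 15.7 mL/min
|78.6 − 15.7| = 62.9 mL/min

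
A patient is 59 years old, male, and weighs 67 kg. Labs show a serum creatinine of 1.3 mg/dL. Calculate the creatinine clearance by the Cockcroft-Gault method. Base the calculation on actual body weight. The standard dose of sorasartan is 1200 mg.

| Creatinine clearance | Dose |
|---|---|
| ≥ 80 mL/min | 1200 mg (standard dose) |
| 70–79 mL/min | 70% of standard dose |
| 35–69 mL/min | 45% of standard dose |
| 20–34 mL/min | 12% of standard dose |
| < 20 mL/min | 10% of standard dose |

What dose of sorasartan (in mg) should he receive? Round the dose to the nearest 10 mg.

540 mg

CrCl = (140 − 59) × 67 / (72 × 1.3) = 5427.0 / 93.60 ≈ 58.0 mL/min
CrCl ≈ 58 mL/min → bracket 35–69 mL/min.
45% of 1200 mg = 540 mg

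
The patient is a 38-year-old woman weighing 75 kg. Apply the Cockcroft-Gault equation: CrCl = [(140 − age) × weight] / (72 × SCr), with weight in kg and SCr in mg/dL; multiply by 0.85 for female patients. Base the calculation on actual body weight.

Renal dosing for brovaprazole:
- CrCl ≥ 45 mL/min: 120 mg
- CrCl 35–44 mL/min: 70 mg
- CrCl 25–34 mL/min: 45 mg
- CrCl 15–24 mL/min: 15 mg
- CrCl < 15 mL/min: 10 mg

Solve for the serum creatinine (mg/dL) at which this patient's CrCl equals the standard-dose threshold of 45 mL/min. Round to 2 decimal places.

2.01 mg/dL

Standard dose requires CrCl ≥ 45 mL/min.
Set (140 − 38) × 75 × 0.85 / (72 × SCr) = 45
SCr = (140 − 38) × 75 × 0.85 / (72 × 45) = 2.007 mg/dL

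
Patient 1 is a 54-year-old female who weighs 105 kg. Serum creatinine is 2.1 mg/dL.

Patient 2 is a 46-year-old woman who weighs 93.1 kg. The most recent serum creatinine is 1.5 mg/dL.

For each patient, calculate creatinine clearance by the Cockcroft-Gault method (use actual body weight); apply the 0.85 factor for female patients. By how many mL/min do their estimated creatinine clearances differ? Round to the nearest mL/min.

Patient 1: CrCl = (140 − 54) × 105 / (72 × 2.1) × 0.85 = 9030.0 / 151.20 × 0.85 ≈ 50.8 mL/min
Patient 2: CrCl = (140 − 46) × 93.1 / (72 × 1.5) × 0.85 = 8751.4 / 108.00 × 0.85 ≈ 68.9 mL/min
|50.8 − 68.9| = 18.1 mL/min

18 mL/min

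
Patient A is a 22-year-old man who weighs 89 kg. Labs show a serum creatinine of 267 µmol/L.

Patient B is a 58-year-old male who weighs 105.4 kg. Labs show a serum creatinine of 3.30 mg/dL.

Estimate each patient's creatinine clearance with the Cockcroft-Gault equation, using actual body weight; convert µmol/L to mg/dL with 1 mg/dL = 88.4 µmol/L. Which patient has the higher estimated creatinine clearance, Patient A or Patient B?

Patient A: SCr = 267 / 88.4 = 3.02 mg/dL
Patient A: CrCl = (140 − 22) × 89 / (72 × 3.02) = 10502.0 / 217.44 ≈ 48.3 mL/min
Patient B: CrCl = (140 − 58) × 105.4 / (72 × 3.3) = 8642.8 / 237.60 ≈ 36.4 mL/min
48.3 vs 36.4 mL/min → Patient A is higher.

Patient A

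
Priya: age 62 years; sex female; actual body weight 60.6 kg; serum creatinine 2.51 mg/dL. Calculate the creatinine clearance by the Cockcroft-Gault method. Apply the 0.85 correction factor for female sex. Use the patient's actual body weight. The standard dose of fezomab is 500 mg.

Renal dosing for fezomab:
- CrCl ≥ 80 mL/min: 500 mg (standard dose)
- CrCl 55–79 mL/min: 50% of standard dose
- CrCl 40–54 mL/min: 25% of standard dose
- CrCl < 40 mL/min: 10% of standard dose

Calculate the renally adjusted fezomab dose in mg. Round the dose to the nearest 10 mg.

CrCl = (140 − 62) × 60.6 / (72 × 2.51) × 0.85 = 4726.8 / 180.72 × 0.85 ≈ 22.2 mL/min
CrCl ≈ 22 mL/min → bracket < 40 mL/min.
10% of 500 mg = 50 mg

50 mg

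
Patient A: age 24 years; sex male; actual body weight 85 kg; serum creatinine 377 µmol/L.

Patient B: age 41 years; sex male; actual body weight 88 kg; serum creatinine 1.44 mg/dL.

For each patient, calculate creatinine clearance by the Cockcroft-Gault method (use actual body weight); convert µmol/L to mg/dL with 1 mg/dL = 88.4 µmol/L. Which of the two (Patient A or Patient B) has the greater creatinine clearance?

Patient A: SCr = 377 / 88.4 = 4.265 mg/dL
Patient A: CrCl = (140 − 24) × 85 / (72 × 4.265) = 9860.0 / 307.08 ≈ 32.1 mL/min
Patient B: CrCl = (140 − 41) × 88 / (72 × 1.44) = 8712.0 / 103.68 ≈ 84.0 mL/min
32.1 vs 84.0 mL/min → Patient B is higher.

Patient B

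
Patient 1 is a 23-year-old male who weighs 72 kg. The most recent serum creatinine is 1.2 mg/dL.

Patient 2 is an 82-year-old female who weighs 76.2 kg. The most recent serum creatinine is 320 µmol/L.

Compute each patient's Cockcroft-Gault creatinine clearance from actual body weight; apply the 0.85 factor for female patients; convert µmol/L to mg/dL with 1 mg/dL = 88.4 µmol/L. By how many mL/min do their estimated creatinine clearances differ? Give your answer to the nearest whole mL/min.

83 mL/min

Patient 1: CrCl = (140 − 23) × 72 / (72 × 1.2) = 8424.0 / 86.40 ≈ 97.5 mL/min
Patient 2: SCr = 320 / 88.4 = 3.62 mg/dL
Patient 2: CrCl = (140 − 82) × 76.2 / (72 × 3.62) × 0.85 = 4419.6 / 260.64 × 0.85 ≈ 14.4 mL/min
|97.5 − 14.4| = 83.1 mL/min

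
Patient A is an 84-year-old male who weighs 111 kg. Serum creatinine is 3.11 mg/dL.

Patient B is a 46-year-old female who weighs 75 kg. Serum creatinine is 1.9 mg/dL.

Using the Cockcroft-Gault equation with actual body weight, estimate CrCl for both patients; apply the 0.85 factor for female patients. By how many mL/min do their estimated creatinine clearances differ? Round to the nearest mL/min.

16 mL/min

Patient A: CrCl = (140 − 84) × 111 / (72 × 3.11) = 6216.0 / 223.92 ≈ 27.8 mL/min
Patient B: CrCl = (140 − 46) × 75 / (72 × 1.9) × 0.85 = 7050.0 / 136.80 × 0.85 ≈ 43.8 mL/min
|27.8 − 43.8| = 16.0 mL/min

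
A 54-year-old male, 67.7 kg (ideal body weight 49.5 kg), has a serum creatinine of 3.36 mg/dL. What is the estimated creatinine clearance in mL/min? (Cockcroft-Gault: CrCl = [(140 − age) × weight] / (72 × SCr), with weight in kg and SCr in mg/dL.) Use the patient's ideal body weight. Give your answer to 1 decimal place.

17.6 mL/min

CrCl = (140 − 54) × 49.5 / (72 × 3.36) = 4257.0 / 241.92 ≈ 17.6 mL/min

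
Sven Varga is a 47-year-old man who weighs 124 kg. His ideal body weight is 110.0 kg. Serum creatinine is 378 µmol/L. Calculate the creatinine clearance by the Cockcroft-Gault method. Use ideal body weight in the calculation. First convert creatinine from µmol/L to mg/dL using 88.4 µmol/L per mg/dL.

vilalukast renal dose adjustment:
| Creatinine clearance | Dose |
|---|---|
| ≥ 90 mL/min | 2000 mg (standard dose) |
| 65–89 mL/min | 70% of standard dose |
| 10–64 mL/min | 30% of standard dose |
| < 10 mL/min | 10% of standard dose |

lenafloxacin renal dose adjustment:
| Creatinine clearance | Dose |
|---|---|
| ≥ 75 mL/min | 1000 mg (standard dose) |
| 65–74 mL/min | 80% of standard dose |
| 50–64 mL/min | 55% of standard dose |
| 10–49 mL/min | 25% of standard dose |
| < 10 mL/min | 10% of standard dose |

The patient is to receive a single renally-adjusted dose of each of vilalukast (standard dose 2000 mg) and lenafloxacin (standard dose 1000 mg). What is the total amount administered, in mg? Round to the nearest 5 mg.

850 mg

SCr = 378 / 88.4 = 4.276 mg/dL
CrCl = (140 − 47) × 110 / (72 × 4.276) = 10230.0 / 307.87 ≈ 33.2 mL/min
CrCl ≈ 33 mL/min.
vilalukast: 10–64 mL/min → 30% of 2000 mg = 600 mg.
lenafloxacin: 10–49 mL/min → 25% of 1000 mg = 250 mg.
Total = 600 + 250 = 850 mg.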